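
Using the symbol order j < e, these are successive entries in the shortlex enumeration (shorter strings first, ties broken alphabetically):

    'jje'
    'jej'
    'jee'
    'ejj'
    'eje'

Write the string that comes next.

Treat eje as a base-2 numeral over the given alphabet and add one, carrying through any trailing e's.

eej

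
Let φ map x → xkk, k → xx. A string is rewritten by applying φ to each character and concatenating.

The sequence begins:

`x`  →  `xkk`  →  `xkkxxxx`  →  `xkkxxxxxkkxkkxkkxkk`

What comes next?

Rewriting the 19 symbols of xkkxxxxxkkxkkxkkxkk one by one yields xkk xx xx xkk xkk xkk xkk xkk xx xx xkk xx xx xkk xx xx xkk xx xx; concatenated:

xkkxxxxxkkxkkxkkxkkxkkxxxxxkkxxxxxkkxxxxxkkxxxx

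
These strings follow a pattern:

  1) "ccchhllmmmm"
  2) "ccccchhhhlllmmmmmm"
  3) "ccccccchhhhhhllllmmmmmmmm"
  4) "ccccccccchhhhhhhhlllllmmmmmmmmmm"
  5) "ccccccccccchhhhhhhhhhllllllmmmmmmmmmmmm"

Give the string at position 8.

Reading off run lengths: c runs 3, 5, 7, 9, 11; h runs 2, 4, 6, 8, 10; l runs 2, 3, 4, 5, 6; m runs 4, 6, 8, 10, 12 — each is linear in n (n = 1, 2, …).
At n = 8 the blocks have lengths 17, 16, 9, 18.

ccccccccccccccccchhhhhhhhhhhhhhhhlllllllllmmmmmmmmmmmmmmmmmm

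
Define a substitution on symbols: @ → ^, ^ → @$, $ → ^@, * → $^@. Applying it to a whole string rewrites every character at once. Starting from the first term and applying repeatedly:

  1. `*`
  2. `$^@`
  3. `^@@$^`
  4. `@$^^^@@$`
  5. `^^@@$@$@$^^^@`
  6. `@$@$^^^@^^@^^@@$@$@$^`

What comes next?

φ(@$@$^^^@^^@^^@@$@$@$^) expands symbol-by-symbol to ^ ^@ ^ ^@ @$ @$ @$ ^ @$ @$ ^ @$ @$ ^ ^ ^@ ^ ^@ ^ ^@ @$; joining the 21 pieces gives the next term.

^^@^^@@$@$@$^@$@$^@$@$^^^@^^@^^@@$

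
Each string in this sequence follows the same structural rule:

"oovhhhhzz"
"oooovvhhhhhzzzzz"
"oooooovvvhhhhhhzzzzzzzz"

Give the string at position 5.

oooooooooovvvvvhhhhhhhhzzzzzzzzzzzzzz

Term n consists of 2n o's, followed by n v's, followed by n+3 h's, followed by 3n-1 z's (n = 1, 2, …).
For term 5, n = 5, so the run lengths are 10, 5, 8, 14.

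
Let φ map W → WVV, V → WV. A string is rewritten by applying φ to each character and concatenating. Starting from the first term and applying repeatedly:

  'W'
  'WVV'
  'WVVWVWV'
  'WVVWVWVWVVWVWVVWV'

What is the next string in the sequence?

Rewriting the 17 symbols of WVVWVWVWVVWVWVVWV one by one yields WVV WV WV WVV WV WVV WV WVV WV WV WVV WV WVV WV WV WVV WV; concatenated:

WVVWVWVWVVWVWVVWVWVVWVWVWVVWVWVVWVWVWVVWV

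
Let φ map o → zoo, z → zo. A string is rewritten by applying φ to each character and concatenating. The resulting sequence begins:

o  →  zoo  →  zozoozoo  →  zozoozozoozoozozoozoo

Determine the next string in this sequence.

φ(zozoozozoozoozozoozoo) expands symbol-by-symbol to zo zoo zo zoo zoo zo zoo zo zoo zoo zo zoo zoo zo zoo zo zoo zoo zo zoo zoo; joining the 21 pieces gives the next term.

zozoozozoozoozozoozozoozoozozoozoozozoozozoozoozozoozoo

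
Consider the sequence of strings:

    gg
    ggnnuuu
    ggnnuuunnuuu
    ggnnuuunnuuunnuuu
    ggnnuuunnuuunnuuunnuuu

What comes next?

Every step adds nnuuu to the end: s(k+1) = s(k)·nnuuu.
Applying this once more to ggnnuuunnuuunnuuunnuuu:

ggnnuuunnuuunnuuunnuuunnuuu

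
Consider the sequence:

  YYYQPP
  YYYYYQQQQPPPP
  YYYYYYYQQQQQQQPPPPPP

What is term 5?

Reading off run lengths: Y runs 3, 5, 7; Q runs 1, 4, 7; P runs 2, 4, 6 — each is linear in n (n = 1, 2, …).
At n = 5 the blocks have lengths 11, 13, 10.

YYYYYYYYYYYQQQQQQQQQQQQQPPPPPPPPPP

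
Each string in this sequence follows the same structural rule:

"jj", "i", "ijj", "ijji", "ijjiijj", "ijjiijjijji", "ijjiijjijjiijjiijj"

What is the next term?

This is a Fibonacci-style word recurrence s(k) = s(k−1)·s(k−2): e.g. i·jj = ijj.
The next term joins ijjiijjijjiijjiijj and ijjiijjijji.

ijjiijjijjiijjiijjijjiijjijji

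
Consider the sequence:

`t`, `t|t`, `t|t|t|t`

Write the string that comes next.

t|t|t|t|t|t|t|t

s(k+1) = s(k)·|·s(k) — each term doubles the last with '|' between the halves.
One more doubling of t|t|t|t gives the answer.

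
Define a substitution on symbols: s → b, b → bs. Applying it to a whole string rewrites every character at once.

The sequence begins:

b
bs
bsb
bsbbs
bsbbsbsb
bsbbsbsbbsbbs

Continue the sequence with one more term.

Replace each of the 13 characters of bsbbsbsbbsbbs in place — bs b bs bs b bs b bs bs b bs bs b — and concatenate.

bsbbsbsbbsbbsbsbbsbsb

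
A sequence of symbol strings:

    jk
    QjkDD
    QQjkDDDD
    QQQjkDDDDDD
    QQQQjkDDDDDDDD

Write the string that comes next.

Each term wraps the previous one in Q on the left and DD on the right.
One more step from QQQQjkDDDDDDDD gives the answer.

QQQQQjkDDDDDDDDDD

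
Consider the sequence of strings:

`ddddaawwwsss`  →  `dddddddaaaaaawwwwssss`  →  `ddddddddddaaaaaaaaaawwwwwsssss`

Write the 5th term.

Term n consists of 3n+1 d's, followed by 4n-2 a's, followed by n+2 w's, followed by n+2 s's (n = 1, 2, …).
Setting n = 5 gives 16, 18, 7, 7 characters in each block.

ddddddddddddddddaaaaaaaaaaaaaaaaaawwwwwwwsssssss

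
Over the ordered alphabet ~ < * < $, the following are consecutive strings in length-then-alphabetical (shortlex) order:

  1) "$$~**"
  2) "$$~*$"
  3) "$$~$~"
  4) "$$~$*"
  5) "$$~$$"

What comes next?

Treat $$~$$ as a base-3 numeral over the given alphabet and add one, carrying through any trailing $'s.

$$*~~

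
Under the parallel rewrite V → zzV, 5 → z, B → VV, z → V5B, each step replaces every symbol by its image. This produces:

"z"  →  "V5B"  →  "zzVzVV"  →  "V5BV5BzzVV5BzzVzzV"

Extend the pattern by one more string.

Rewriting the 18 symbols of V5BV5BzzVV5BzzVzzV one by one yields zzV z VV zzV z VV V5B V5B zzV zzV z VV V5B V5B zzV V5B V5B zzV; concatenated:

zzVzVVzzVzVVV5BV5BzzVzzVzVVV5BV5BzzVV5BV5BzzV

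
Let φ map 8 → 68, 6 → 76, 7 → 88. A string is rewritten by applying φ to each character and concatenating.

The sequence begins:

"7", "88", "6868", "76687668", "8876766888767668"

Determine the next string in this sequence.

68688876887676686868887688767668

φ(8876766888767668) expands symbol-by-symbol to 68 68 88 76 88 76 76 68 68 68 88 76 88 76 76 68; joining the 16 pieces gives the next term.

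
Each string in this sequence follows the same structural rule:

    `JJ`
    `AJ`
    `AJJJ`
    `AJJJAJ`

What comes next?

AJJJAJAJJJ

This is a Fibonacci-style word recurrence s(k) = s(k−1)·s(k−2): e.g. AJ·JJ = AJJJ.
The next term joins AJJJAJ and AJJJ.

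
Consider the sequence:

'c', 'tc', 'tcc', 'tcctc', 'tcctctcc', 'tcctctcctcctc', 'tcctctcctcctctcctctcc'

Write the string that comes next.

tcctctcctcctctcctctcctcctctcctcctc

From term 3 onward, concatenate the last term with the second-to-last: tc·c = tcc, tcc·tc = tcctc, …
The next term joins tcctctcctcctctcctctcc and tcctctcctcctc.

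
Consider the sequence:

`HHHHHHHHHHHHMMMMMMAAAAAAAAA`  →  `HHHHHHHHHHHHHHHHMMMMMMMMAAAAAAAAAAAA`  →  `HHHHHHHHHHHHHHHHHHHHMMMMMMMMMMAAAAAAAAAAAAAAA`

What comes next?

HHHHHHHHHHHHHHHHHHHHHHHHMMMMMMMMMMMMAAAAAAAAAAAAAAAAAA

Term n consists of 4n H's, followed by 2n M's, followed by 3n A's, where the shown terms are n = 3, 4, 5.
At n = 6 the blocks have lengths 24, 12, 18.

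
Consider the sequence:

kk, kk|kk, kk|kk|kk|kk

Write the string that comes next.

Every step duplicates the string with '|' between the halves.
Doubling kk|kk|kk|kk with '|' between the halves:

kk|kk|kk|kk|kk|kk|kk|kk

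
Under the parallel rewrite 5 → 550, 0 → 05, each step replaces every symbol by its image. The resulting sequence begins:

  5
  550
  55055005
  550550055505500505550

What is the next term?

5505500555055005055505505500555055005055500555055055005

Replace each of the 21 characters of 550550055505500505550 in place — 550 550 05 550 550 05 05 550 550 550 05 550 550 05 05 550 05 550 550 550 05 — and concatenate.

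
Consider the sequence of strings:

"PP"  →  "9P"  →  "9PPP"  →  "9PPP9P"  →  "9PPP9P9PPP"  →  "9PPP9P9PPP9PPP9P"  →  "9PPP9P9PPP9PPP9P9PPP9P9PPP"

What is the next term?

9PPP9P9PPP9PPP9P9PPP9P9PPP9PPP9P9PPP9PPP9P

This is a Fibonacci-style word recurrence s(k) = s(k−1)·s(k−2): e.g. 9P·PP = 9PPP.
So term 8 is 9PPP9P9PPP9PPP9P9PPP9P9PPP·9PPP9P9PPP9PPP9P.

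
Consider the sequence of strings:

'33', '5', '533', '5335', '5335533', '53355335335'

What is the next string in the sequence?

Each term (from the third on) is the previous term followed by the one before it: term 3 = 5·33 = 533.
The next term joins 53355335335 and 5335533.

533553353355335533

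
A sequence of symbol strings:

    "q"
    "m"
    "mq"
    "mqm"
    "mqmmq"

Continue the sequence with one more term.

mqmmqmqm

This is a Fibonacci-style word recurrence s(k) = s(k−1)·s(k−2): e.g. m·q = mq.
Continuing: mqmmq · mqm gives term 6.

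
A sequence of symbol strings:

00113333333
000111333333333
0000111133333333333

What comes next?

Reading off run lengths: 0 runs 2, 3, 4; 1 runs 2, 3, 4; 3 runs 7, 9, 11 — each is linear in n, where the shown terms are n = 3, 4, 5.
For the next term, n = 6, so the run lengths are 5, 5, 13.

00000111113333333333333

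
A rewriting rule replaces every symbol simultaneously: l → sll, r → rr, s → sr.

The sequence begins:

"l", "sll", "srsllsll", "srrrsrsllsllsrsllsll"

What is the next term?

Replace each of the 20 characters of srrrsrsllsllsrsllsll in place — sr rr rr rr sr rr sr sll sll sr sll sll sr rr sr sll sll sr sll sll — and concatenate.

srrrrrrrsrrrsrsllsllsrsllsllsrrrsrsllsllsrsllsll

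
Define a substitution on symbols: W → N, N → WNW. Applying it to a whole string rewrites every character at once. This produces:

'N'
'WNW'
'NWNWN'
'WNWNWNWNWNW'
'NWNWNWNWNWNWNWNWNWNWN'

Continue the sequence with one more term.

φ(NWNWNWNWNWNWNWNWNWNWN) expands symbol-by-symbol to WNW N WNW N WNW N WNW N WNW N WNW N WNW N WNW N WNW N WNW N WNW; joining the 21 pieces gives the next term.

WNWNWNWNWNWNWNWNWNWNWNWNWNWNWNWNWNWNWNWNWNW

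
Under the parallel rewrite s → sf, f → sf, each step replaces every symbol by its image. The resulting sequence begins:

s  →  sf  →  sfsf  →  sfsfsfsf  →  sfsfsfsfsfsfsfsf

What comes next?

sfsfsfsfsfsfsfsfsfsfsfsfsfsfsfsf

φ(sfsfsfsfsfsfsfsf) expands symbol-by-symbol to sf sf sf sf sf sf sf sf sf sf sf sf sf sf sf sf; joining the 16 pieces gives the next term.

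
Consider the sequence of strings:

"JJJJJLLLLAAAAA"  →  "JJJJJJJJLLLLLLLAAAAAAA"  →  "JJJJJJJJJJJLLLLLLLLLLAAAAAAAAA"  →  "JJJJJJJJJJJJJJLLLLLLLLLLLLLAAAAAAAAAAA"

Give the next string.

The n-th term is 3n+2 J's then 3n+1 L's then 2n+3 A's (n = 1, 2, …).
At n = 5 the blocks have lengths 17, 16, 13.

JJJJJJJJJJJJJJJJJLLLLLLLLLLLLLLLLAAAAAAAAAAAAA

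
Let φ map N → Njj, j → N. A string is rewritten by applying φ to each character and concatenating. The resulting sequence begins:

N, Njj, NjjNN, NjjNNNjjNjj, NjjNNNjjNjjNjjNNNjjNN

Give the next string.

Applying the rule to each of the 21 symbols of NjjNNNjjNjjNjjNNNjjNN gives the pieces Njj N N Njj Njj Njj N N Njj N N Njj N N Njj Njj Njj N N Njj Njj, which concatenate to the answer.

NjjNNNjjNjjNjjNNNjjNNNjjNNNjjNjjNjjNNNjjNjj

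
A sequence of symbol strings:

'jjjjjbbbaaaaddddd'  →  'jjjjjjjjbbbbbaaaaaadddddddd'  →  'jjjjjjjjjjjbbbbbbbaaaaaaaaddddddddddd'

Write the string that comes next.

jjjjjjjjjjjjjjbbbbbbbbbaaaaaaaaaadddddddddddddd

Term n consists of 3n-1 j's, followed by 2n-1 b's, followed by 2n a's, followed by 3n-1 d's, where the shown terms are n = 2, 3, 4.
For the next term, n = 5, so the run lengths are 14, 9, 10, 14.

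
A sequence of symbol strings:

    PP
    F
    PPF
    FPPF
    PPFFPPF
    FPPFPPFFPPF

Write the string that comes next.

PPFFPPFFPPFPPFFPPF

Each term (from the third on) is the two preceding terms concatenated in order: term 3 = PP·F = PPF.
The next term joins PPFFPPF and FPPFPPFFPPF.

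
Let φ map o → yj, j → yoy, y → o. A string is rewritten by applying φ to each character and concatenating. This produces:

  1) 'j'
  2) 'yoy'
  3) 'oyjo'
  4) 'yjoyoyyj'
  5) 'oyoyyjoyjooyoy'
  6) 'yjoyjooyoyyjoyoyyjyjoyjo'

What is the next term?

oyoyyjoyoyyjyjoyjooyoyyjoyjooyoyoyoyyjoyoyyj

Replace each of the 24 characters of yjoyjooyoyyjoyoyyjyjoyjo in place — o yoy yj o yoy yj yj o yj o o yoy yj o yj o o yoy o yoy yj o yoy yj — and concatenate.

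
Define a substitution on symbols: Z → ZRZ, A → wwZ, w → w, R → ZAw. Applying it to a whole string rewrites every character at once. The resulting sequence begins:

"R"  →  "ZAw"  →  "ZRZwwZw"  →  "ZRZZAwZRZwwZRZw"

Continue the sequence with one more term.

ZRZZAwZRZZRZwwZwZRZZAwZRZwwZRZZAwZRZw

Replace each of the 15 characters of ZRZZAwZRZwwZRZw in place — ZRZ ZAw ZRZ ZRZ wwZ w ZRZ ZAw ZRZ w w ZRZ ZAw ZRZ w — and concatenate.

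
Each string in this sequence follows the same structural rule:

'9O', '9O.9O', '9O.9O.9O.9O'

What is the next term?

Each string is two copies of the previous one joined by '.'.
So the next term is two copies of 9O.9O.9O.9O with '.' between the halves.

9O.9O.9O.9O.9O.9O.9O.9O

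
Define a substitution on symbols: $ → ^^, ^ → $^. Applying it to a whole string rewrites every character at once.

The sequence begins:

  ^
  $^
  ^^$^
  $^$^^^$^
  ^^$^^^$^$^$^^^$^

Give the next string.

φ(^^$^^^$^$^$^^^$^) expands symbol-by-symbol to $^ $^ ^^ $^ $^ $^ ^^ $^ ^^ $^ ^^ $^ $^ $^ ^^ $^; joining the 16 pieces gives the next term.

$^$^^^$^$^$^^^$^^^$^^^$^$^$^^^$^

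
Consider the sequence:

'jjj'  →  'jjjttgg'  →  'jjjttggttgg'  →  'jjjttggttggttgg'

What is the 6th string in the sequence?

jjjttggttggttggttggttgg

Every step adds ttgg to the end: s(k+1) = s(k)·ttgg.
From jjjttggttggttgg, 2 further steps: jjjttggttggttgg → jjjttggttggttggttgg → (answer).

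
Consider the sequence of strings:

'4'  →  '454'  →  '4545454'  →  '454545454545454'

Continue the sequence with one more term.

4545454545454545454545454545454

Each string is two copies of the previous one joined by '5'.
One more doubling of 454545454545454 gives the answer.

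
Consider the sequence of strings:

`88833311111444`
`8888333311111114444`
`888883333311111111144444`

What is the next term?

Each string has the form 8^{n} 3^{n} 1^{2n-1} 4^{n}, where the shown terms are n = 3, 4, 5.
For the next term, n = 6, so the run lengths are 6, 6, 11, 6.

88888833333311111111111444444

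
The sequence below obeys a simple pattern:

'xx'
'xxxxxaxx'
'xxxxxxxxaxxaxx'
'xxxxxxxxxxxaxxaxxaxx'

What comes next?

xxxxxxxxxxxxxxaxxaxxaxxaxx

s(k+1) = xxx·s(k)·axx, so each term gains xxx as a prefix and axx as a suffix.
One more step from xxxxxxxxxxxaxxaxxaxx gives the answer.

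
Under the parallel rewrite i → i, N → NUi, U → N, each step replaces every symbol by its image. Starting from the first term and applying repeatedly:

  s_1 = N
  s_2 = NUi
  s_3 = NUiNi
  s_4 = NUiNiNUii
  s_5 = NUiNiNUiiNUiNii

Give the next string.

Replace each of the 15 characters of NUiNiNUiiNUiNii in place — NUi N i NUi i NUi N i i NUi N i NUi i i — and concatenate.

NUiNiNUiiNUiNiiNUiNiNUiii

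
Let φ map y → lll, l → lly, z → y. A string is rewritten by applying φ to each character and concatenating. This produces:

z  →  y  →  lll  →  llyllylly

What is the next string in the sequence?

llyllylllllyllylllllyllylll

Expanding llyllylly: l→lly, l→lly, y→lll, l→lly, l→lly, y→lll, l→lly, l→lly, y→lll. Concatenated: lly lly lll lly lly lll lly lly lll.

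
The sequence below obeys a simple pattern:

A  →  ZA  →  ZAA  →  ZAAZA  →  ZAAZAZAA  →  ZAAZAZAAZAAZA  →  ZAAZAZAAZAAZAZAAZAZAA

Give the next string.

From term 3 onward, concatenate the last term with the second-to-last: ZA·A = ZAA, ZAA·ZA = ZAAZA, …
Continuing: ZAAZAZAAZAAZAZAAZAZAA · ZAAZAZAAZAAZA gives term 8.

ZAAZAZAAZAAZAZAAZAZAAZAAZAZAAZAAZA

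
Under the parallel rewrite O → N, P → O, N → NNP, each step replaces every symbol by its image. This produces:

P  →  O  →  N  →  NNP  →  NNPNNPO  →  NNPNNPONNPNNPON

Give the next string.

φ(NNPNNPONNPNNPON) expands symbol-by-symbol to NNP NNP O NNP NNP O N NNP NNP O NNP NNP O N NNP; joining the 15 pieces gives the next term.

NNPNNPONNPNNPONNNPNNPONNPNNPONNNP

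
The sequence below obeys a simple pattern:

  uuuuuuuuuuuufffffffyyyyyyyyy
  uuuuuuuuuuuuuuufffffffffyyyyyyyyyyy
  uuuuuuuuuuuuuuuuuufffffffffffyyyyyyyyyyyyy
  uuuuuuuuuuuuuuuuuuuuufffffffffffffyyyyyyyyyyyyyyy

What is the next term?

Each string has the form u^{3n+3} f^{2n+1} y^{2n+3}, where the shown terms are n = 3, 4, 5, 6.
At n = 7 the blocks have lengths 24, 15, 17.

uuuuuuuuuuuuuuuuuuuuuuuufffffffffffffffyyyyyyyyyyyyyyyyy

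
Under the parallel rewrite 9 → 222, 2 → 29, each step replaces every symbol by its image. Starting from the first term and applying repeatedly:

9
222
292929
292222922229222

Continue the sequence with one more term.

Rewriting the 15 symbols of 292222922229222 one by one yields 29 222 29 29 29 29 222 29 29 29 29 222 29 29 29; concatenated:

292222929292922229292929222292929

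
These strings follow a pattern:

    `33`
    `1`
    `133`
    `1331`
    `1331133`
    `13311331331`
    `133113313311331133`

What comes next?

13311331331133113313311331331

This is a Fibonacci-style word recurrence s(k) = s(k−1)·s(k−2): e.g. 1·33 = 133.
The next term joins 133113313311331133 and 13311331331.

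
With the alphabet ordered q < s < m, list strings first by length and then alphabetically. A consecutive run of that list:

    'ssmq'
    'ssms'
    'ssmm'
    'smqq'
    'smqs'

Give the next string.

smqm

Treat smqs as a base-3 numeral over the given alphabet and add one, carrying through any trailing m's.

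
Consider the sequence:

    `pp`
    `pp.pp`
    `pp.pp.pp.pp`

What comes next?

Each string is two copies of the previous one joined by '.'.
Doubling pp.pp.pp.pp with '.' between the halves:

pp.pp.pp.pp.pp.pp.pp.pp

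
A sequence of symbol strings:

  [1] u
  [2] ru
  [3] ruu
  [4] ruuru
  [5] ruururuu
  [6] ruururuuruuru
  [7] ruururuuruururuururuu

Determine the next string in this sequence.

ruururuuruururuururuuruururuuruuru

From term 3 onward, concatenate the last term with the second-to-last: ru·u = ruu, ruu·ru = ruuru, …
The next term joins ruururuuruururuururuu and ruururuuruuru.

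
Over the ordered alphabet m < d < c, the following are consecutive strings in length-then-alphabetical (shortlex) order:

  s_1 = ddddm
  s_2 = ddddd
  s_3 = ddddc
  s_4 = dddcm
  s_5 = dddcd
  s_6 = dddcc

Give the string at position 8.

Continuing the enumeration 2 steps past dddcc: dddcc → ddcmm → (answer).

ddcmd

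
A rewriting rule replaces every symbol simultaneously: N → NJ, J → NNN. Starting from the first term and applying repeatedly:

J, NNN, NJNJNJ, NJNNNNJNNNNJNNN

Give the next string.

NJNNNNJNJNJNJNNNNJNJNJNJNNNNJNJNJ

φ(NJNNNNJNNNNJNNN) expands symbol-by-symbol to NJ NNN NJ NJ NJ NJ NNN NJ NJ NJ NJ NNN NJ NJ NJ; joining the 15 pieces gives the next term.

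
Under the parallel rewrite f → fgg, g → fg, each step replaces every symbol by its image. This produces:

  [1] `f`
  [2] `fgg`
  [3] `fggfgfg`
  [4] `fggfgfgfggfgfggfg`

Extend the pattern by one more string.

Replace each of the 17 characters of fggfgfgfggfgfggfg in place — fgg fg fg fgg fg fgg fg fgg fg fg fgg fg fgg fg fg fgg fg — and concatenate.

fggfgfgfggfgfggfgfggfgfgfggfgfggfgfgfggfg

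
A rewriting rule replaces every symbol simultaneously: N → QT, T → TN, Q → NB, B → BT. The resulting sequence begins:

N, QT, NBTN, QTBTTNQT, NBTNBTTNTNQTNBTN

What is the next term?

Rewriting the 16 symbols of NBTNBTTNTNQTNBTN one by one yields QT BT TN QT BT TN TN QT TN QT NB TN QT BT TN QT; concatenated:

QTBTTNQTBTTNTNQTTNQTNBTNQTBTTNQT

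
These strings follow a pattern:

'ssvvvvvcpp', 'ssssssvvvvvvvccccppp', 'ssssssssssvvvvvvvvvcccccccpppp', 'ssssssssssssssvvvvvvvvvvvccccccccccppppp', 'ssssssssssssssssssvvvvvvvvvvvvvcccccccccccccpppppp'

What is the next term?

ssssssssssssssssssssssvvvvvvvvvvvvvvvccccccccccccccccppppppp

Term n consists of 4n-2 s's, followed by 2n+3 v's, followed by 3n-2 c's, followed by n+1 p's (n = 1, 2, …).
For the next term, n = 6, so the run lengths are 22, 15, 16, 7.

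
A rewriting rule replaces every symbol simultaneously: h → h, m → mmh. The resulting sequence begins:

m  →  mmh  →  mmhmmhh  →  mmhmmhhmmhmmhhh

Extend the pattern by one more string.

Rewriting the 15 symbols of mmhmmhhmmhmmhhh one by one yields mmh mmh h mmh mmh h h mmh mmh h mmh mmh h h h; concatenated:

mmhmmhhmmhmmhhhmmhmmhhmmhmmhhhh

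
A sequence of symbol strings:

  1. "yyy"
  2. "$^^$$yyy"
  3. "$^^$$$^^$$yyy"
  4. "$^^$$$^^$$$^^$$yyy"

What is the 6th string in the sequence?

$^^$$$^^$$$^^$$$^^$$$^^$$yyy

The strings grow by a fixed prefix $^^$$ each time.
From $^^$$$^^$$$^^$$yyy, 2 further steps: $^^$$$^^$$$^^$$yyy → $^^$$$^^$$$^^$$$^^$$yyy → (answer).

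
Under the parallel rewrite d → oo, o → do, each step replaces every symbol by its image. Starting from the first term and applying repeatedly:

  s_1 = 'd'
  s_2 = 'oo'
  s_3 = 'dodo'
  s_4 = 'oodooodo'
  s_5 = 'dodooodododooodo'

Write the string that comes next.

Applying the rule to each of the 16 symbols of dodooodododooodo gives the pieces oo do oo do do do oo do oo do oo do do do oo do, which concatenate to the answer.

oodooodododooodooodooodododooodo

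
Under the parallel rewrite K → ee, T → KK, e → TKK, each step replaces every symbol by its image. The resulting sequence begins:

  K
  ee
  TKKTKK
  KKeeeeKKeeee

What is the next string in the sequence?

eeeeTKKTKKTKKTKKeeeeTKKTKKTKKTKK

Rewriting each symbol of KKeeeeKKeeee: K→ee, K→ee, e→TKK, e→TKK, e→TKK, e→TKK, K→ee, K→ee, e→TKK, e→TKK, e→TKK, e→TKK, which concatenates to ee ee TKK TKK TKK TKK ee ee TKK TKK TKK TKK.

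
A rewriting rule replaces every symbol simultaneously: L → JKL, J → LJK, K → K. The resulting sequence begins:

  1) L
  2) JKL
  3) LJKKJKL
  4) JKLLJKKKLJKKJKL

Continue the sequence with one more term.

Applying the rule to each of the 15 symbols of JKLLJKKKLJKKJKL gives the pieces LJK K JKL JKL LJK K K K JKL LJK K K LJK K JKL, which concatenate to the answer.

LJKKJKLJKLLJKKKKJKLLJKKKLJKKJKL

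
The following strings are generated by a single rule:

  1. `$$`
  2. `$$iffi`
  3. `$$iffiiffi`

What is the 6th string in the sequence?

$$iffiiffiiffiiffiiffi

The strings grow by a fixed suffix iffi each time.
From $$iffiiffi, 3 further steps: $$iffiiffi → $$iffiiffiiffi → $$iffiiffiiffiiffi → (answer).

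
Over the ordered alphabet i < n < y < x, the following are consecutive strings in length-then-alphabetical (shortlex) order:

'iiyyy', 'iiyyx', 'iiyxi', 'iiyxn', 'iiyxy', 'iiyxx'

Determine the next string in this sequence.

Treat iiyxx as a base-4 numeral over the given alphabet and add one, carrying through any trailing x's.

iixii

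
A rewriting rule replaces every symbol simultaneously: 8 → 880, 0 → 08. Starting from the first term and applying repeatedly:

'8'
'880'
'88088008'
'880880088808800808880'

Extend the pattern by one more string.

Rewriting the 21 symbols of 880880088808800808880 one by one yields 880 880 08 880 880 08 08 880 880 880 08 880 880 08 08 880 08 880 880 880 08; concatenated:

8808800888088008088808808800888088008088800888088088008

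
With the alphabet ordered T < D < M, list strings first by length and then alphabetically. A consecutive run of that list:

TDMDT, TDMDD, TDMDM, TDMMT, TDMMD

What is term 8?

Stepping forward 3 times from TDMMD: TDMMD → TDMMM → TMTTT, then the target.

TMTTD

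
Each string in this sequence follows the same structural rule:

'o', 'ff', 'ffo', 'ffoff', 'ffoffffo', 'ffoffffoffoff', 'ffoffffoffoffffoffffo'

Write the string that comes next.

ffoffffoffoffffoffffoffoffffoffoff

Each term (from the third on) is the previous term followed by the one before it: term 3 = ff·o = ffo.
So term 8 is ffoffffoffoffffoffffo·ffoffffoffoff.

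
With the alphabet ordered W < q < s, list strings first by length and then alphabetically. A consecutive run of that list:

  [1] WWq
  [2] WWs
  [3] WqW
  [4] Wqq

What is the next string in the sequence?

The successor of Wqq increments the rightmost position that isn't already s and resets every position after it to W.

Wqs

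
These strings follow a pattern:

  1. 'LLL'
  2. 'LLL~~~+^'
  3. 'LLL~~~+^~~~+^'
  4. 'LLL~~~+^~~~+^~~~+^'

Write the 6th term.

Every step adds ~~~+^ to the end: s(k+1) = s(k)·~~~+^.
From LLL~~~+^~~~+^~~~+^, 2 further steps: LLL~~~+^~~~+^~~~+^ → LLL~~~+^~~~+^~~~+^~~~+^ → (answer).

LLL~~~+^~~~+^~~~+^~~~+^~~~+^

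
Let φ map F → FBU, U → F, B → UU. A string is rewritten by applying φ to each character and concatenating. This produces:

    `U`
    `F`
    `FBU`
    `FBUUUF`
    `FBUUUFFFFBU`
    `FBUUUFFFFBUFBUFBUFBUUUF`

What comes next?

φ(FBUUUFFFFBUFBUFBUFBUUUF) expands symbol-by-symbol to FBU UU F F F FBU FBU FBU FBU UU F FBU UU F FBU UU F FBU UU F F F FBU; joining the 23 pieces gives the next term.

FBUUUFFFFBUFBUFBUFBUUUFFBUUUFFBUUUFFBUUUFFFFBU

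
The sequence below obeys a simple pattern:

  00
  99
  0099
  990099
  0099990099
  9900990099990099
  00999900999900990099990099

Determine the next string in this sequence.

This is a Fibonacci-style word recurrence s(k) = s(k−2)·s(k−1): e.g. 00·99 = 0099.
So term 8 is 9900990099990099·00999900999900990099990099.

990099009999009900999900999900990099990099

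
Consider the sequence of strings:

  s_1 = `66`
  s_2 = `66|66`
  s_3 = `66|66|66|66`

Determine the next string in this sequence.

Each string is two copies of the previous one joined by '|'.
Doubling 66|66|66|66 with '|' between the halves:

66|66|66|66|66|66|66|66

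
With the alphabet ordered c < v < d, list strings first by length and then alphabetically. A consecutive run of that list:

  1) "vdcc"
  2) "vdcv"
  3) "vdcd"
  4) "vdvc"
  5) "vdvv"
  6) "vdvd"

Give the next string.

vddc

Find the rightmost character of vdvd below d, bump it to the next letter, and reset everything to its right to c.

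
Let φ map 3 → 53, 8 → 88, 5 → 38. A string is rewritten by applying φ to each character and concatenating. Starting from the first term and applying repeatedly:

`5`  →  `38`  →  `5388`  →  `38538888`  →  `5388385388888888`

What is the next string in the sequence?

Rewriting the 16 symbols of 5388385388888888 one by one yields 38 53 88 88 53 88 38 53 88 88 88 88 88 88 88 88; concatenated:

38538888538838538888888888888888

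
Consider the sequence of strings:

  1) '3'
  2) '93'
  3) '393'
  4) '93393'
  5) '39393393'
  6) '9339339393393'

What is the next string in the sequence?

Each term (from the third on) is the two preceding terms concatenated in order: term 3 = 3·93 = 393.
The next term joins 39393393 and 9339339393393.

393933939339339393393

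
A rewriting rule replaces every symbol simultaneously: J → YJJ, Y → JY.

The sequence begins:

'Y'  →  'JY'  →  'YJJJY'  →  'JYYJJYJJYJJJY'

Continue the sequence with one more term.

YJJJYJYYJJYJJJYYJJYJJJYYJJYJJYJJJY

Replace each of the 13 characters of JYYJJYJJYJJJY in place — YJJ JY JY YJJ YJJ JY YJJ YJJ JY YJJ YJJ YJJ JY — and concatenate.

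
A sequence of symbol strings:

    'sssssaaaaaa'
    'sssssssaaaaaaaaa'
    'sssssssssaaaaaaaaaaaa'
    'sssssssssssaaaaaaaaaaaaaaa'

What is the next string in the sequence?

sssssssssssssaaaaaaaaaaaaaaaaaa

Term n consists of 2n+1 s's, followed by 3n a's, where the shown terms are n = 2, 3, 4, 5.
Setting n = 6 gives 13, 18 characters in each block.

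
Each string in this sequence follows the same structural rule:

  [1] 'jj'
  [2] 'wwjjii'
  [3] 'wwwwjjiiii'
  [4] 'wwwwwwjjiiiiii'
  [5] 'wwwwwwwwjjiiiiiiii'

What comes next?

wwwwwwwwwwjjiiiiiiiiii

Every step adds ww to the front and ii to the end of the previous string.
One more step from wwwwwwwwjjiiiiiiii gives the answer.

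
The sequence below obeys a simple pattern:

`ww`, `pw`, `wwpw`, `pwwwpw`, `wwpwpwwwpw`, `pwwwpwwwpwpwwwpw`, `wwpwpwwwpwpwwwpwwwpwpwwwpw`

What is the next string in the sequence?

This is a Fibonacci-style word recurrence s(k) = s(k−2)·s(k−1): e.g. ww·pw = wwpw.
So term 8 is pwwwpwwwpwpwwwpw·wwpwpwwwpwpwwwpwwwpwpwwwpw.

pwwwpwwwpwpwwwpwwwpwpwwwpwpwwwpwwwpwpwwwpw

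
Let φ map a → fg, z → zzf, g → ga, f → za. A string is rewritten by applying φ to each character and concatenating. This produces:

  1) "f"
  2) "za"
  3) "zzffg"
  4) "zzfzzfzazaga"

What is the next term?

zzfzzfzazzfzzfzazzffgzzffggafg

Rewriting each symbol of zzfzzfzazaga: z→zzf, z→zzf, f→za, z→zzf, z→zzf, f→za, z→zzf, a→fg, z→zzf, a→fg, g→ga, a→fg, which concatenates to zzf zzf za zzf zzf za zzf fg zzf fg ga fg.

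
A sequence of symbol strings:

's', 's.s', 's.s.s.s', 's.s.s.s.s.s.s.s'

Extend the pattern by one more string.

s.s.s.s.s.s.s.s.s.s.s.s.s.s.s.s

Every step duplicates the string with '.' between the halves.
So the next term is two copies of s.s.s.s.s.s.s.s with '.' between the halves.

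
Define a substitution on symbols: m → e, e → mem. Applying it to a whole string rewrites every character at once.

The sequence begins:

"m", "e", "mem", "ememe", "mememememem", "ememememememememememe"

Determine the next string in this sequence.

mememememememememememememememememememememem

Applying the rule to each of the 21 symbols of ememememememememememe gives the pieces mem e mem e mem e mem e mem e mem e mem e mem e mem e mem e mem, which concatenate to the answer.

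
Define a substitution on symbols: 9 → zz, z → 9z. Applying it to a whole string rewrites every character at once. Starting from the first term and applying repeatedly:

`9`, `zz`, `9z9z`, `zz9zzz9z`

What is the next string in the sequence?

9z9zzz9z9z9zzz9z

Apply φ to zz9zzz9z symbol by symbol: z→9z, z→9z, 9→zz, z→9z, z→9z, z→9z, 9→zz, z→9z; joined: 9z 9z zz 9z 9z 9z zz 9z.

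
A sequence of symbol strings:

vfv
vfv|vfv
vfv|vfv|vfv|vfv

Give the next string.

Each string is two copies of the previous one joined by '|'.
Doubling vfv|vfv|vfv|vfv with '|' between the halves:

vfv|vfv|vfv|vfv|vfv|vfv|vfv|vfv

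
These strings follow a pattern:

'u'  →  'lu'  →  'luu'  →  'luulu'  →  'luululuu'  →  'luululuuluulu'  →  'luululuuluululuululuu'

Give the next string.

Each term (from the third on) is the previous term followed by the one before it: term 3 = lu·u = luu.
The next term joins luululuuluululuululuu and luululuuluulu.

luululuuluululuululuuluululuuluulu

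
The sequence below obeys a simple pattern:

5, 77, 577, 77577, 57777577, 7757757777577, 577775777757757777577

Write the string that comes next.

7757757777577577775777757757777577

From term 3 onward, concatenate the second-to-last term with the last: 5·77 = 577, 77·577 = 77577, …
The next term joins 7757757777577 and 577775777757757777577.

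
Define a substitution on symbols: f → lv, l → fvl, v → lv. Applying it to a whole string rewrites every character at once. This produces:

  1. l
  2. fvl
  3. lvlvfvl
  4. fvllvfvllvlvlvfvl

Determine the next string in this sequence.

lvlvfvlfvllvlvlvfvlfvllvfvllvfvllvlvlvfvl

Replace each of the 17 characters of fvllvfvllvlvlvfvl in place — lv lv fvl fvl lv lv lv fvl fvl lv fvl lv fvl lv lv lv fvl — and concatenate.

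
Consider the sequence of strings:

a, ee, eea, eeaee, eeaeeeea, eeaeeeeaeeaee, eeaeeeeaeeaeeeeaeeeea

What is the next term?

This is a Fibonacci-style word recurrence s(k) = s(k−1)·s(k−2): e.g. ee·a = eea.
Continuing: eeaeeeeaeeaeeeeaeeeea · eeaeeeeaeeaee gives term 8.

eeaeeeeaeeaeeeeaeeeeaeeaeeeeaeeaee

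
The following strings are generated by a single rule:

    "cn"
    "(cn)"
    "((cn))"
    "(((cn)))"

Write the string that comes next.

s(k+1) = (·s(k)·), so each term gains ( as a prefix and ) as a suffix.
Applying this once more to (((cn))):

((((cn))))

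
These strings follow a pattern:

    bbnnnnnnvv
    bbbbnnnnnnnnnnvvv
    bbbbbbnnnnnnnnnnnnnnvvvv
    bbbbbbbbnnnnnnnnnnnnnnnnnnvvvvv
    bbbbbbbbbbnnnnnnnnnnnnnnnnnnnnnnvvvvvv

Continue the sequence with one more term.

Each string has the form b^{2n} n^{4n+2} v^{n+1} (n = 1, 2, …).
Setting n = 6 gives 12, 26, 7 characters in each block.

bbbbbbbbbbbbnnnnnnnnnnnnnnnnnnnnnnnnnnvvvvvvv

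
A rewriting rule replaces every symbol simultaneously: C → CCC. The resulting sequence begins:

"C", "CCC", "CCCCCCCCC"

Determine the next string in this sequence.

CCCCCCCCCCCCCCCCCCCCCCCCCCC

Rewriting each symbol of CCCCCCCCC: C→CCC, C→CCC, C→CCC, C→CCC, C→CCC, C→CCC, C→CCC, C→CCC, C→CCC, which concatenates to CCC CCC CCC CCC CCC CCC CCC CCC CCC.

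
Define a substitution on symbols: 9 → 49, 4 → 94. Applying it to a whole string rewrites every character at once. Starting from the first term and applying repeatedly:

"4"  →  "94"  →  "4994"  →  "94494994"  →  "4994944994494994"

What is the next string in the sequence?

Rewriting the 16 symbols of 4994944994494994 one by one yields 94 49 49 94 49 94 94 49 49 94 94 49 94 49 49 94; concatenated:

94494994499494494994944994494994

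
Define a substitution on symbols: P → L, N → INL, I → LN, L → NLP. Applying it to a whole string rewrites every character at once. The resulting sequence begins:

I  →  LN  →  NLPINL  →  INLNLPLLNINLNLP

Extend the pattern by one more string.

Applying the rule to each of the 15 symbols of INLNLPLLNINLNLP gives the pieces LN INL NLP INL NLP L NLP NLP INL LN INL NLP INL NLP L, which concatenate to the answer.

LNINLNLPINLNLPLNLPNLPINLLNINLNLPINLNLPL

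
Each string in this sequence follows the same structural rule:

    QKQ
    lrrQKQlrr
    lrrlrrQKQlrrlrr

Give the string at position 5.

lrrlrrlrrlrrQKQlrrlrrlrrlrr

Each term wraps the previous one in lrr on the left and lrr on the right.
From lrrlrrQKQlrrlrr, 2 further steps: lrrlrrQKQlrrlrr → lrrlrrlrrQKQlrrlrrlrr → (answer).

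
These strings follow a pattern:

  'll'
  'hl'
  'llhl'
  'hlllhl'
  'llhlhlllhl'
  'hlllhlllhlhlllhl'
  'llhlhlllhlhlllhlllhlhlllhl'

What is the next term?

hlllhlllhlhlllhlllhlhlllhlhlllhlllhlhlllhl

This is a Fibonacci-style word recurrence s(k) = s(k−2)·s(k−1): e.g. ll·hl = llhl.
Continuing: hlllhlllhlhlllhl · llhlhlllhlhlllhlllhlhlllhl gives term 8.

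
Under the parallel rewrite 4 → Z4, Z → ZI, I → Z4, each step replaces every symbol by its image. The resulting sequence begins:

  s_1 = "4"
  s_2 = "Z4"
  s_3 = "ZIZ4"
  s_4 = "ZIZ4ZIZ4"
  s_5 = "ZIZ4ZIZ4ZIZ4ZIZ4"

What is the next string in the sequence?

φ(ZIZ4ZIZ4ZIZ4ZIZ4) expands symbol-by-symbol to ZI Z4 ZI Z4 ZI Z4 ZI Z4 ZI Z4 ZI Z4 ZI Z4 ZI Z4; joining the 16 pieces gives the next term.

ZIZ4ZIZ4ZIZ4ZIZ4ZIZ4ZIZ4ZIZ4ZIZ4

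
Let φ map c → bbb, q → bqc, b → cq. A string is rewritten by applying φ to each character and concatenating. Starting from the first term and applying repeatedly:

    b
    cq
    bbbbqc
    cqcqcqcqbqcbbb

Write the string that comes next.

Rewriting the 14 symbols of cqcqcqcqbqcbbb one by one yields bbb bqc bbb bqc bbb bqc bbb bqc cq bqc bbb cq cq cq; concatenated:

bbbbqcbbbbqcbbbbqcbbbbqccqbqcbbbcqcqcq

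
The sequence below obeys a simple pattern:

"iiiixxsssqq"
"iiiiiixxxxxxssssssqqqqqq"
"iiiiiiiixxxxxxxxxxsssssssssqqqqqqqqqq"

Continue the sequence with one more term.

iiiiiiiiiixxxxxxxxxxxxxxssssssssssssqqqqqqqqqqqqqq

Reading off run lengths: i runs 4, 6, 8; x runs 2, 6, 10; s runs 3, 6, 9; q runs 2, 6, 10 — each is linear in n (n = 1, 2, …).
At n = 4 the blocks have lengths 10, 14, 12, 14.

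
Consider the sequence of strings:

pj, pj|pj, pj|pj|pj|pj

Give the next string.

Each string is two copies of the previous one joined by '|'.
Doubling pj|pj|pj|pj with '|' between the halves:

pj|pj|pj|pj|pj|pj|pj|pj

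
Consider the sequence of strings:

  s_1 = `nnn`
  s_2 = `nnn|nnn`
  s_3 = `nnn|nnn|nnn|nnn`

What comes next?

Every step duplicates the string with '|' between the halves.
Doubling nnn|nnn|nnn|nnn with '|' between the halves:

nnn|nnn|nnn|nnn|nnn|nnn|nnn|nnn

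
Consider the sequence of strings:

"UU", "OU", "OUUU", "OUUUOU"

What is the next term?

Each term (from the third on) is the previous term followed by the one before it: term 3 = OU·UU = OUUU.
The next term joins OUUUOU and OUUU.

OUUUOUOUUU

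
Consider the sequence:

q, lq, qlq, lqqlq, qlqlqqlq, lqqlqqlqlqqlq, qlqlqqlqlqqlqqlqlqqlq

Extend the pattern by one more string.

lqqlqqlqlqqlqqlqlqqlqlqqlqqlqlqqlq

From term 3 onward, concatenate the second-to-last term with the last: q·lq = qlq, lq·qlq = lqqlq, …
The next term joins lqqlqqlqlqqlq and qlqlqqlqlqqlqqlqlqqlq.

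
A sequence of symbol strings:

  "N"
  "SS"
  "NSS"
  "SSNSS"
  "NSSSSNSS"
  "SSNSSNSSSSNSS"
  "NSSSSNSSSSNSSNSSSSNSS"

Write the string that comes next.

SSNSSNSSSSNSSNSSSSNSSSSNSSNSSSSNSS

Each term (from the third on) is the two preceding terms concatenated in order: term 3 = N·SS = NSS.
The next term joins SSNSSNSSSSNSS and NSSSSNSSSSNSSNSSSSNSS.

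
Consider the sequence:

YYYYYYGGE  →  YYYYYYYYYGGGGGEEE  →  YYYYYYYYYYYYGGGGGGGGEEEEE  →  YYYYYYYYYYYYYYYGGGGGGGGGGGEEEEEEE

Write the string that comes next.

YYYYYYYYYYYYYYYYYYGGGGGGGGGGGGGGEEEEEEEEE

Reading off run lengths: Y runs 6, 9, 12, 15; G runs 2, 5, 8, 11; E runs 1, 3, 5, 7 — each is linear in n (n = 1, 2, …).
Setting n = 5 gives 18, 14, 9 characters in each block.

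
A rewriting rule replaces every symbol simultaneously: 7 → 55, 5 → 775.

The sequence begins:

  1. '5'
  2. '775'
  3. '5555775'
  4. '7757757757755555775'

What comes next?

Applying the rule to each of the 19 symbols of 7757757757755555775 gives the pieces 55 55 775 55 55 775 55 55 775 55 55 775 775 775 775 775 55 55 775, which concatenate to the answer.

55557755555775555577555557757757757757755555775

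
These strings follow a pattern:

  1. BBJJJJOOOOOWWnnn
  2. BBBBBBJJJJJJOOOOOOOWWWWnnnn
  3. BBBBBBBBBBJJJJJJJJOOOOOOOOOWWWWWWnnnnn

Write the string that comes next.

Term n consists of 4n-2 B's, followed by 2n+2 J's, followed by 2n+3 O's, followed by 2n W's, followed by n+2 n's (n = 1, 2, …).
At n = 4 the blocks have lengths 14, 10, 11, 8, 6.

BBBBBBBBBBBBBBJJJJJJJJJJOOOOOOOOOOOWWWWWWWWnnnnnn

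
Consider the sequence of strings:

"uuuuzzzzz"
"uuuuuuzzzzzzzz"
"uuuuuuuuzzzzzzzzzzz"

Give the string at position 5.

uuuuuuuuuuuuzzzzzzzzzzzzzzzzz

Reading off run lengths: u runs 4, 6, 8; z runs 5, 8, 11 — each is linear in n (n = 1, 2, …).
At n = 5 the blocks have lengths 12, 17.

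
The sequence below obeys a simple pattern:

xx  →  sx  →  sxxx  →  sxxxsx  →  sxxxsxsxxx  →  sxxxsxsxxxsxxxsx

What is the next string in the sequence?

sxxxsxsxxxsxxxsxsxxxsxsxxx

From term 3 onward, concatenate the last term with the second-to-last: sx·xx = sxxx, sxxx·sx = sxxxsx, …
Continuing: sxxxsxsxxxsxxxsx · sxxxsxsxxx gives term 7.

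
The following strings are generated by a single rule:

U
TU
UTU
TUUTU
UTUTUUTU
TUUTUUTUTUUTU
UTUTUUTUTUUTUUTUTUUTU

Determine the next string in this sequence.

From term 3 onward, concatenate the second-to-last term with the last: U·TU = UTU, TU·UTU = TUUTU, …
So term 8 is TUUTUUTUTUUTU·UTUTUUTUTUUTUUTUTUUTU.

TUUTUUTUTUUTUUTUTUUTUTUUTUUTUTUUTU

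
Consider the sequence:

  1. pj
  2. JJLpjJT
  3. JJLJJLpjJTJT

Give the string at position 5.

JJLJJLJJLJJLpjJTJTJTJT

s(k+1) = JJL·s(k)·JT, so each term gains JJL as a prefix and JT as a suffix.
From JJLJJLpjJTJT, 2 further steps: JJLJJLpjJTJT → JJLJJLJJLpjJTJTJT → (answer).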